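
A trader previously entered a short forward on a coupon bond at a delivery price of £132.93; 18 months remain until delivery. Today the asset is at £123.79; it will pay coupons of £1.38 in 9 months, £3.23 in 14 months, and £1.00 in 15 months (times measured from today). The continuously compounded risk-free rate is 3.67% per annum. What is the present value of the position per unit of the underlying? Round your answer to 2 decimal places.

£7.41

PV(remaining coupons) I = 1.38·e^(−0.0367·9/12) + 3.23·e^(−0.0367·14/12) + 1.00·e^(−0.0367·15/12) = 5.3923
Current forward F = (S − I)·e^(rT) = (123.79 − 5.3923)·e^(0.0367·18/12) = 118.3977 × 1.056593 = 125.0982
Value (long) = (F − K)·e^(−rT) = (125.0982 − 132.93) × 0.946438 = -7.4123
Short position value = −(long value) = £7.41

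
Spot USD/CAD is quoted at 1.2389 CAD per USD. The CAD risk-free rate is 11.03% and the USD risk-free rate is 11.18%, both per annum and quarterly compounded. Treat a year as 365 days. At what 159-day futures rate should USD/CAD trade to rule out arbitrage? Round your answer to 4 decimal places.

By covered interest parity, F = S · (1+r_CAD/4)^(4T) / (1+r_USD/4)^(4T)
= 1.2389 × 1.048539 / 1.049206 = 1.2389 × 0.999364
F = 1.2381 CAD per USD

1.2381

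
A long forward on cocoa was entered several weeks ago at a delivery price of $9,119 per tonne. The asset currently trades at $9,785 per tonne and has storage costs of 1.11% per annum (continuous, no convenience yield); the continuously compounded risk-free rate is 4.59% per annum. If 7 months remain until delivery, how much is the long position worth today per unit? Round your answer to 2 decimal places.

$970.48 per tonne

Current fair forward for the remaining 7 months: F = S·e^((r + u)·T), (r + u) = 0.0459 + 0.0111 = 0.0570
F = 9785 · e^(0.0570 × 7/12) = 9785 × 1.03380896 = 10115.8207
Value of long forward = (F − K)·e^(−rT) = (10115.8207 − 9119) · e^(−0.0459·7/12)
= 996.8207 × 0.97358027 = 970.48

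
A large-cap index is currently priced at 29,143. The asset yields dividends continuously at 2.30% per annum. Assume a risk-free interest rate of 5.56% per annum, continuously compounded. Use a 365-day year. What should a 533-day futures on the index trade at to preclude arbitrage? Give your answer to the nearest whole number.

30,564

F = S·e^((r − q)T) = 29143 · e^((0.0556 − 0.0230) × 533/365)
= 29143 · e^0.047605 = 29143 × 1.048756
F = 30,564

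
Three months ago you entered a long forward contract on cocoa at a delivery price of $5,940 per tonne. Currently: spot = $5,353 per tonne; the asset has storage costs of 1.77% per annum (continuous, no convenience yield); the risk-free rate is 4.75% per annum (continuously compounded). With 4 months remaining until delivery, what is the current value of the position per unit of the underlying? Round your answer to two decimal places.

-$462.01 per tonne

Current fair forward for the remaining 4 months: F = S·e^((r + u)·T), (r + u) = 0.0475 + 0.0177 = 0.0652
F = 5353 · e^(0.0652 × 4/12) = 5353 × 1.02197122 = 5470.6119
Value of long forward = (F − K)·e^(−rT) = (5470.6119 − 5940) · e^(−0.0475·4/12)
= -469.3881 × 0.98429135 = -462.01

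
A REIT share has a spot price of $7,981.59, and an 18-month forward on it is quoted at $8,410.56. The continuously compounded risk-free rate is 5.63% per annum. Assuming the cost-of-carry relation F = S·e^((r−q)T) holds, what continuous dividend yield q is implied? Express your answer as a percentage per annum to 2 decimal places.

From F = S·e^((r−q)T): (r − q) = ln(F/S)/T
ln(8410.56/7981.59) = ln(1.053745) = 0.052350
(r − q) = 0.052350 / (18/12) = 0.034900
q = r − ln(F/S)/T = 0.0563 − 0.034900 = 0.021400
q = 2.14%

2.14%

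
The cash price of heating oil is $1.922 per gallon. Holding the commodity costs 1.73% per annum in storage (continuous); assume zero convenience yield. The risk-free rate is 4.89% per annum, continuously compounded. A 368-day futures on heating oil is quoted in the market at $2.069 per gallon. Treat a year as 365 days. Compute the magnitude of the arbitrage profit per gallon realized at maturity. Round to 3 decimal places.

Fair futures: F* = S·e^(carry·T), with carry = (r + u) = 0.0489 + 0.0173 = 0.0662
F* = 1.922 · e^(0.0662 × 368/365) = 1.922 · e^0.066744 = 1.922 × 1.069022 = $2.0547
Market $2.069 > fair $2.0547: forward overpriced → cash-and-carry (buy spot, short the forward).
At maturity, profit = |F_mkt − F*| = |2.069 − 2.0547| = $0.014 per gallon

$0.014 per gallon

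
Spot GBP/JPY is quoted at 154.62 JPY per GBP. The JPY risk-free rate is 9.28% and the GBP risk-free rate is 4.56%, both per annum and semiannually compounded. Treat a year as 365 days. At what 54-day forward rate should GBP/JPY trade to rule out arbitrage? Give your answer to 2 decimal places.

155.67

By covered interest parity, F = S · (1+r_JPY/2)^(2T) / (1+r_GBP/2)^(2T)
= 154.62 × 1.013511 / 1.006693 = 154.62 × 1.006773
F = 155.67 JPY per GBP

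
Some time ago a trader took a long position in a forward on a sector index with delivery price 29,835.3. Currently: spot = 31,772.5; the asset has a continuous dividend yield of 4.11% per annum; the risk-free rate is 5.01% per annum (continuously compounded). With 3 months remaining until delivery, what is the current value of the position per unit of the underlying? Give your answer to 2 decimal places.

Current fair forward for the remaining 3 months: F = S·e^((r − q)·T), (r − q) = 0.0501 − 0.0411 = 0.0090
F = 31772.5 · e^(0.0090 × 3/12) = 31772.5 × 1.00225253 = 31844.0685
Value of long forward = (F − K)·e^(−rT) = (31844.0685 − 29835.3) · e^(−0.0501·3/12)
= 2008.7685 × 0.98755311 = 1983.77

1983.77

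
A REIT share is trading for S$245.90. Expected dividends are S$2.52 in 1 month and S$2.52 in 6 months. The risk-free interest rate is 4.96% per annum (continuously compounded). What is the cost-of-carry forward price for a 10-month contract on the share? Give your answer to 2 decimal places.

S$251.10

PV(dividends) I = 2.52·e^(−0.0496·1/12) + 2.52·e^(−0.0496·6/12)
I = 2.5096 + 2.4583 = 4.9679
F = (S − I)·e^(rT) = (245.90 − 4.9679) · e^(0.0496·10/12)
= 240.9321 · e^0.041333 = 240.9321 × 1.042199 = S$251.10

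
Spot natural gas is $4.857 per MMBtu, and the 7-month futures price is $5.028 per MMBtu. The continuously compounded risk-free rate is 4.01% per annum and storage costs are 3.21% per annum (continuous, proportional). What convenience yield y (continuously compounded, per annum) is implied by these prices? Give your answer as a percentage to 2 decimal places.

F = S·e^((r+u−y)T) ⇒ (r+u−y) = ln(F/S)/T
ln(5.028/4.857) = 0.034601; /T ⇒ 0.059316
y = r + u − ln(F/S)/T = 0.0401 + 0.0321 − 0.059316 = 0.012884
y = 1.29%

1.29%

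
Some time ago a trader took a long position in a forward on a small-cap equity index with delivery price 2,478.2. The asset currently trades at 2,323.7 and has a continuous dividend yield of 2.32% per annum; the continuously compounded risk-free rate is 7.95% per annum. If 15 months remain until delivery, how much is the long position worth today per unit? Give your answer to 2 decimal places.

13.51

Current fair forward for the remaining 15 months: F = S·e^((r − q)·T), (r − q) = 0.0795 − 0.0232 = 0.0563
F = 2323.7 · e^(0.0563 × 15/12) = 2323.7 × 1.07291045 = 2493.1220
Value of long forward = (F − K)·e^(−rT) = (2493.1220 − 2478.2) · e^(−0.0795·15/12)
= 14.9220 × 0.90540312 = 13.51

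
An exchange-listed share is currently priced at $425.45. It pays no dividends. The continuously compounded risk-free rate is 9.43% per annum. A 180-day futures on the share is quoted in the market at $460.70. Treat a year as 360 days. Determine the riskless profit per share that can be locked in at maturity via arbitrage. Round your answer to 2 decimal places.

Fair futures: F* = S·e^(carry·T), with carry = r = 0.0943
F* = 425.45 · e^(0.0943 × 180/360) = 425.45 · e^0.047150 = 425.45 × 1.048279 = $445.9903
Market $460.70 > fair $445.9903: forward overpriced → cash-and-carry (buy spot, short the forward).
At maturity, profit = |F_mkt − F*| = |460.70 − 445.9903| = $14.71 per share

$14.71 per share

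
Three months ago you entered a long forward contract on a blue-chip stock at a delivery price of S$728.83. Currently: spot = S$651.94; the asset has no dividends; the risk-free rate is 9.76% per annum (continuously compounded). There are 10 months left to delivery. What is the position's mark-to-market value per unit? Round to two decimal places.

Current fair forward for the remaining 10 months: F = S·e^(r·T), r = 0.0976
F = 651.94 · e^(0.0976 × 10/12) = 651.94 × 1.084732 = 707.1802
Value of long forward = (F − K)·e^(−rT) = (707.1802 − 728.83) · e^(−0.0976·10/12)
= -21.6498 × 0.921886 = -19.96

-S$19.96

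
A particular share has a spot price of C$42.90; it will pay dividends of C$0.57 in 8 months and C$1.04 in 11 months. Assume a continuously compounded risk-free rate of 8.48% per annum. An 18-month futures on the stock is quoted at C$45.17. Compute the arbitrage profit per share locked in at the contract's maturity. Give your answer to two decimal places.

C$1.84 per share

PV(dividends) I = 0.57·e^(−0.0848·8/12) + 1.04·e^(−0.0848·11/12) = 1.5009
Fair futures F* = (S − I)·e^(rT) = (42.90 − 1.5009)·e^0.127200 = 41.3991 × 1.135644 = 47.0146
Market C$45.17 < fair 47.0146: forward underpriced → reverse cash-and-carry (short the stock, invest proceeds at r, pay the dividends, go long the forward).
Profit at T = |F_mkt − F*| = |45.17 − 47.0146| = C$1.84 per share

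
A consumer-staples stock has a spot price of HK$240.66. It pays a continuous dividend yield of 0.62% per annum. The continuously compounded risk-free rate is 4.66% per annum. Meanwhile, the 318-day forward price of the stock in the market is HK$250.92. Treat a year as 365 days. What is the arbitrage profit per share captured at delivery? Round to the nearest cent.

HK$1.64 per share

Fair forward: F* = S·e^(carry·T), with carry = (r − q) = 0.0466 − 0.0062 = 0.0404
F* = 240.66 · e^(0.0404 × 318/365) = 240.66 · e^0.035198 = 240.66 × 1.035825 = HK$249.2816
Market HK$250.92 > fair HK$249.2816: forward overpriced → cash-and-carry (buy spot, short the forward).
At maturity, profit = |F_mkt − F*| = |250.92 − 249.2816| = HK$1.64 per share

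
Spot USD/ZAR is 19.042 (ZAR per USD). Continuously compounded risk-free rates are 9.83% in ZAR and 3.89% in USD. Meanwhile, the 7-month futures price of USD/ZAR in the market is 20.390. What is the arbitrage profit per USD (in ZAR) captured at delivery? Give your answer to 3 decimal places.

Fair futures: F* = S·e^(carry·T), with carry = (r_ZAR − r_USD) = 0.0983 − 0.0389 = 0.0594
F* = 19.042 · e^(0.0594 × 7/12) = 19.042 · e^0.034650 = 19.042 × 1.035257 = 19.7134
Market 20.390 > fair 19.7134: forward overpriced → cash-and-carry (buy spot, short the forward).
At maturity, profit = |F_mkt − F*| = |20.390 − 19.7134| = 0.677 per USD (in ZAR)

0.677 per USD (in ZAR)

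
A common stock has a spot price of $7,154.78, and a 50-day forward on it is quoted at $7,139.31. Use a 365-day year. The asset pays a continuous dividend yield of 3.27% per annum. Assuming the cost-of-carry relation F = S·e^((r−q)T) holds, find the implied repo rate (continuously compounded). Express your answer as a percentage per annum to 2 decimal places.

From F = S·e^((r−q)T): (r − q) = ln(F/S)/T
ln(7139.31/7154.78) = ln(0.997838) = -0.002164
(r − q) = -0.002164 / (50/365) = -0.015797
r = ln(F/S)/T + q = -0.015797 + 0.0327 = 0.016903
r = 1.69%

1.69%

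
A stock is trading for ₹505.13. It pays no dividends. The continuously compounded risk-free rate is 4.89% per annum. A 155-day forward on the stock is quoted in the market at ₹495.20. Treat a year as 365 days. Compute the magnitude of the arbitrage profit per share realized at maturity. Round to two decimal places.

₹20.53 per share

Fair forward: F* = S·e^(carry·T), with carry = r = 0.0489
F* = 505.13 · e^(0.0489 × 155/365) = 505.13 · e^0.020766 = 505.13 × 1.020983 = ₹515.7291
Market ₹495.20 < fair ₹515.7291: forward underpriced → reverse cash-and-carry (short spot, go long the forward).
At maturity, profit = |F_mkt − F*| = |495.20 − 515.7291| = ₹20.53 per share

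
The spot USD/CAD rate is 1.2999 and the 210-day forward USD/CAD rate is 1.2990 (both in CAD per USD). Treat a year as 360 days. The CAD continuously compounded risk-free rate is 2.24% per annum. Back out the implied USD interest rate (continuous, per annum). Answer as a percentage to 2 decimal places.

F = S·e^((r_CAD − r_USD)T) ⇒ r_USD = r_CAD − ln(F/S)/T
ln(1.2990/1.2999) = -0.000693; /(210/360) = -0.001188
r_USD = 0.0224 + 0.001188 = 0.023588
r_USD = 2.36%

2.36%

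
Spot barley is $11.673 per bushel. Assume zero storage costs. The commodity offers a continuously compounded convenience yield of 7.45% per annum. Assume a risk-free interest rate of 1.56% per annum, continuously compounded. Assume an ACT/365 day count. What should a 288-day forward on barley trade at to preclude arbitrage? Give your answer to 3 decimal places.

$11.143 per bushel

Net carry = r + u − y = 0.0156 + 0.0000 − 0.0745 = -0.0589
F = S·e^((r+u−y)T) = 11.673 · e^(-0.0589 × 288/365) = 11.673 · e^-0.046475
= 11.673 × 0.954588 = $11.143 per bushel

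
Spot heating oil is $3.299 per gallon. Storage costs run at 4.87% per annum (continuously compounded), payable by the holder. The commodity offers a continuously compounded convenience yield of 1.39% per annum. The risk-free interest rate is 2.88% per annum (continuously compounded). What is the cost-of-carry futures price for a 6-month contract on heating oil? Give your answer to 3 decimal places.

Net carry = r + u − y = 0.0288 + 0.0487 − 0.0139 = 0.0636
F = S·e^((r+u−y)T) = 3.299 · e^(0.0636 × 6/12) = 3.299 · e^0.031800
= 3.299 × 1.032311 = $3.406 per gallon

$3.406 per gallon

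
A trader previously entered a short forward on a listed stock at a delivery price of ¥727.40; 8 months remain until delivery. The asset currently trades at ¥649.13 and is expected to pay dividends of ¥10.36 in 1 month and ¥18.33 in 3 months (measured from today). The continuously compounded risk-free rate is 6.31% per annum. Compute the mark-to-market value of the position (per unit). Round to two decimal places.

¥76.65

PV(remaining dividends) I = 10.36·e^(−0.0631·1/12) + 18.33·e^(−0.0631·3/12) = 28.3488
Current forward F = (S − I)·e^(rT) = (649.13 − 28.3488)·e^(0.0631·8/12) = 620.7812 × 1.042964 = 647.4524
Value (long) = (F − K)·e^(−rT) = (647.4524 − 727.40) × 0.958806 = -76.6542
Short position value = −(long value) = ¥76.65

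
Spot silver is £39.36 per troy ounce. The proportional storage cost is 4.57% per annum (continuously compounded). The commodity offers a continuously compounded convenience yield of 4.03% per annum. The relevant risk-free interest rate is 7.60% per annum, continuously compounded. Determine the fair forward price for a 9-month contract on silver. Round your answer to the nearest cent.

Net carry = r + u − y = 0.0760 + 0.0457 − 0.0403 = 0.0814
F = S·e^((r+u−y)T) = 39.36 · e^(0.0814 × 9/12) = 39.36 · e^0.061050
= 39.36 × 1.062952 = £41.84 per troy ounce

£41.84 per troy ounce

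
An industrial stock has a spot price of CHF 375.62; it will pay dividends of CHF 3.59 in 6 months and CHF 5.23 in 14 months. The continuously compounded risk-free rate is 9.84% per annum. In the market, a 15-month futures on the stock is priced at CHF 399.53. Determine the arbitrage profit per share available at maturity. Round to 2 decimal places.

CHF 16.11 per share

PV(dividends) I = 3.59·e^(−0.0984·6/12) + 5.23·e^(−0.0984·14/12) = 8.0804
Fair futures F* = (S − I)·e^(rT) = (375.62 − 8.0804)·e^0.123000 = 367.5396 × 1.130884 = 415.6447
Market CHF 399.53 < fair 415.6447: forward underpriced → reverse cash-and-carry (short the stock, invest proceeds at r, pay the dividends, go long the forward).
Profit at T = |F_mkt − F*| = |399.53 − 415.6447| = CHF 16.11 per share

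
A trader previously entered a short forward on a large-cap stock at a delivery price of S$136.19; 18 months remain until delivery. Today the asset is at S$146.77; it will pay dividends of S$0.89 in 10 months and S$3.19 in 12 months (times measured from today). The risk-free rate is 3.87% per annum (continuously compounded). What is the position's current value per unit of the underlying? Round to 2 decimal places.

PV(remaining dividends) I = 0.89·e^(−0.0387·10/12) + 3.19·e^(−0.0387·12/12) = 3.9307
Current forward F = (S − I)·e^(rT) = (146.77 − 3.9307)·e^(0.0387·18/12) = 142.8393 × 1.059768 = 151.3765
Value (long) = (F − K)·e^(−rT) = (151.3765 − 136.19) × 0.943603 = 14.3300
Short position value = −(long value) = -S$14.33

-S$14.33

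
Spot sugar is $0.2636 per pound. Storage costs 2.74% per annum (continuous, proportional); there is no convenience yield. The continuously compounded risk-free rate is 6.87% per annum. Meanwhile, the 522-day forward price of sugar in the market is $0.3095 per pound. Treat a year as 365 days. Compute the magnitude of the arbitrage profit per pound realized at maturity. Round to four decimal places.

$0.0071 per pound

Fair forward: F* = S·e^(carry·T), with carry = (r + u) = 0.0687 + 0.0274 = 0.0961
F* = 0.2636 · e^(0.0961 × 522/365) = 0.2636 · e^0.137436 = 0.2636 × 1.147328 = $0.3024
Market $0.3095 > fair $0.3024: forward overpriced → cash-and-carry (buy spot, short the forward).
At maturity, profit = |F_mkt − F*| = |0.3095 − 0.3024| = $0.0071 per pound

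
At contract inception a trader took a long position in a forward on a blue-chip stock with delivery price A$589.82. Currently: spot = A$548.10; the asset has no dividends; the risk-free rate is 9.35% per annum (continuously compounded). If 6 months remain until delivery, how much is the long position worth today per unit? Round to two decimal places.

-A$14.78

Current fair forward for the remaining 6 months: F = S·e^(r·T), r = 0.0935
F = 548.10 · e^(0.0935 × 6/12) = 548.10 × 1.047860 = 574.3321
Value of long forward = (F − K)·e^(−rT) = (574.3321 − 589.82) · e^(−0.0935·6/12)
= -15.4879 × 0.954326 = -14.78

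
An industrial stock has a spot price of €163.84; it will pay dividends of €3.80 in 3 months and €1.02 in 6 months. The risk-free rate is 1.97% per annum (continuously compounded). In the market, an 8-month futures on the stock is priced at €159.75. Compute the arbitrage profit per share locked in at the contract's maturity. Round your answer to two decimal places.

PV(dividends) I = 3.80·e^(−0.0197·3/12) + 1.02·e^(−0.0197·6/12) = 4.7913
Fair futures F* = (S − I)·e^(rT) = (163.84 − 4.7913)·e^0.013133 = 159.0487 × 1.013220 = 161.1513
Market €159.75 < fair 161.1513: forward underpriced → reverse cash-and-carry (short the stock, invest proceeds at r, pay the dividends, go long the forward).
Profit at T = |F_mkt − F*| = |159.75 − 161.1513| = €1.40 per share

€1.40 per share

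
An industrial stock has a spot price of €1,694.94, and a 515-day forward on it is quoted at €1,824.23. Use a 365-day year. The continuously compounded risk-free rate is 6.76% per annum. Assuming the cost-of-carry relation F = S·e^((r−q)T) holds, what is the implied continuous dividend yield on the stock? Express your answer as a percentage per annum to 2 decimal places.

1.55%

From F = S·e^((r−q)T): (r − q) = ln(F/S)/T
ln(1824.23/1694.94) = ln(1.076280) = 0.073511
(r − q) = 0.073511 / (515/365) = 0.052100
q = r − ln(F/S)/T = 0.0676 − 0.052100 = 0.015500
q = 1.55%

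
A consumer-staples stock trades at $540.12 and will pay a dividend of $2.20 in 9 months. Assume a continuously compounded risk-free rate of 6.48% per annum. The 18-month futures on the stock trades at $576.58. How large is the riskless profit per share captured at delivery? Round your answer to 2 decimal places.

PV(dividends) I = 2.20·e^(−0.0648·9/12) = 2.0956
Fair futures F* = (S − I)·e^(rT) = (540.12 − 2.0956)·e^0.097200 = 538.0244 × 1.102081 = 592.9465
Market $576.58 < fair 592.9465: forward underpriced → reverse cash-and-carry (short the stock, invest proceeds at r, pay the dividends, go long the forward).
Profit at T = |F_mkt − F*| = |576.58 − 592.9465| = $16.37 per share

$16.37 per share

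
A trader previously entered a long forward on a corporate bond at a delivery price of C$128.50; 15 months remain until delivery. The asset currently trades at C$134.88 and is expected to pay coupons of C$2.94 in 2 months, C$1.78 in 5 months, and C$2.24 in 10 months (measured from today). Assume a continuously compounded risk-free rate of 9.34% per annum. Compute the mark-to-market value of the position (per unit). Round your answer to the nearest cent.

C$13.86

PV(remaining coupons) I = 2.94·e^(−0.0934·2/12) + 1.78·e^(−0.0934·5/12) + 2.24·e^(−0.0934·10/12) = 6.6789
Current forward F = (S − I)·e^(rT) = (134.88 − 6.6789)·e^(0.0934·15/12) = 128.2011 × 1.123838 = 144.0773
Value (long) = (F − K)·e^(−rT) = (144.0773 − 128.50) × 0.889808 = 13.8608
Value = C$13.86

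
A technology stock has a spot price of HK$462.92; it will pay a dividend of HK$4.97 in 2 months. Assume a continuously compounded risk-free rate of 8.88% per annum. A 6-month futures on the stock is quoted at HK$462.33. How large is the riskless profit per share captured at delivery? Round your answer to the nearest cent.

HK$16.49 per share

PV(dividends) I = 4.97·e^(−0.0888·2/12) = 4.8970
Fair futures F* = (S − I)·e^(rT) = (462.92 − 4.8970)·e^0.044400 = 458.0230 × 1.045400 = 478.8172
Market HK$462.33 < fair 478.8172: forward underpriced → reverse cash-and-carry (short the stock, invest proceeds at r, pay the dividends, go long the forward).
Profit at T = |F_mkt − F*| = |462.33 − 478.8172| = HK$16.49 per share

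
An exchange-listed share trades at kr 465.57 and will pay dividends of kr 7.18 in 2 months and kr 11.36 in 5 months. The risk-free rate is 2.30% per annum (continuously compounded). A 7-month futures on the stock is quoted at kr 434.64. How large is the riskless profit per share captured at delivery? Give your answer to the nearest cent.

PV(dividends) I = 7.18·e^(−0.0230·2/12) + 11.36·e^(−0.0230·5/12) = 18.4042
Fair futures F* = (S − I)·e^(rT) = (465.57 − 18.4042)·e^0.013417 = 447.1658 × 1.013507 = 453.2057
Market kr 434.64 < fair 453.2057: forward underpriced → reverse cash-and-carry (short the stock, invest proceeds at r, pay the dividends, go long the forward).
Profit at T = |F_mkt − F*| = |434.64 − 453.2057| = kr 18.57 per share

kr 18.57 per share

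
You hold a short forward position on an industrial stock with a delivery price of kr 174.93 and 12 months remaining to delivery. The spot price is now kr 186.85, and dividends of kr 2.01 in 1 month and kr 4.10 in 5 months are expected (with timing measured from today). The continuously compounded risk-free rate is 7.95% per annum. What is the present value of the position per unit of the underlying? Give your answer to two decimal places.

PV(remaining dividends) I = 2.01·e^(−0.0795·1/12) + 4.10·e^(−0.0795·5/12) = 5.9631
Current forward F = (S − I)·e^(rT) = (186.85 − 5.9631)·e^(0.0795·12/12) = 180.8869 × 1.082746 = 195.8546
Value (long) = (F − K)·e^(−rT) = (195.8546 − 174.93) × 0.923578 = 19.3255
Short position value = −(long value) = -kr 19.33

-kr 19.33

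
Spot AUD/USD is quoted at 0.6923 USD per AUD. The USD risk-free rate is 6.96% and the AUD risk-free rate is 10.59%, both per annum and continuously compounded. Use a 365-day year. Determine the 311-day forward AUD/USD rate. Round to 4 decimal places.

F = S·e^((r_USD − r_AUD)T) = 0.6923 · e^((0.0696 − 0.1059) × 311/365)
= 0.6923 · e^-0.030930 = 0.6923 × 0.969543
F = 0.6712 USD per AUD

0.6712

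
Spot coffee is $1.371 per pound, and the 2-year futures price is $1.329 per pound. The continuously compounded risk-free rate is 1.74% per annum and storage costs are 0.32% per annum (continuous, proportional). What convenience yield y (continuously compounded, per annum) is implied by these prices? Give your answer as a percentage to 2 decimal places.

3.62%

F = S·e^((r+u−y)T) ⇒ (r+u−y) = ln(F/S)/T
ln(1.329/1.371) = -0.031114; /T ⇒ -0.015557
y = r + u − ln(F/S)/T = 0.0174 + 0.0032 + 0.015557 = 0.036157
y = 3.62%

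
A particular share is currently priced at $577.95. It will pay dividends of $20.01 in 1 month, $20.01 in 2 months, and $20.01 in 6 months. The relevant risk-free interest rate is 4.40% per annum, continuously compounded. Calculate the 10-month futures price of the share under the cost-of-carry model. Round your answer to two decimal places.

$537.94

PV(dividends) I = 20.01·e^(−0.0440·1/12) + 20.01·e^(−0.0440·2/12) + 20.01·e^(−0.0440·6/12)
I = 19.9368 + 19.8638 + 19.5746 = 59.3752
F = (S − I)·e^(rT) = (577.95 − 59.3752) · e^(0.0440·10/12)
= 518.5748 · e^0.036667 = 518.5748 × 1.037348 = $537.94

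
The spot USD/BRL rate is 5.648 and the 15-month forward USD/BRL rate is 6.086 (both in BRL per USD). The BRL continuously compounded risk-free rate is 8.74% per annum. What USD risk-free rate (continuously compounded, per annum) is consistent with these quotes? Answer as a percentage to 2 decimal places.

F = S·e^((r_BRL − r_USD)T) ⇒ r_USD = r_BRL − ln(F/S)/T
ln(6.086/5.648) = 0.074690; /(15/12) = 0.059752
r_USD = 0.0874 − 0.059752 = 0.027648
r_USD = 2.76%

2.76%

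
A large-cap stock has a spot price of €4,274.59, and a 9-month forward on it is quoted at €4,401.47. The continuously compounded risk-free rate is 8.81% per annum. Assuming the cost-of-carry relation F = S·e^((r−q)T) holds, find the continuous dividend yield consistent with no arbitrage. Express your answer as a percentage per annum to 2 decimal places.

4.91%

From F = S·e^((r−q)T): (r − q) = ln(F/S)/T
ln(4401.47/4274.59) = ln(1.029682) = 0.029250
(r − q) = 0.029250 / (9/12) = 0.039000
q = r − ln(F/S)/T = 0.0881 − 0.039000 = 0.049100
q = 4.91%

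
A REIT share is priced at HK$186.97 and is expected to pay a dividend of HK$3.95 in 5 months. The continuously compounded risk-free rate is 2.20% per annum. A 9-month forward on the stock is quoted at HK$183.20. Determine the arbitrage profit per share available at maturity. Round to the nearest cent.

HK$2.90 per share

PV(dividends) I = 3.95·e^(−0.0220·5/12) = 3.9140
Fair forward F* = (S − I)·e^(rT) = (186.97 − 3.9140)·e^0.016500 = 183.0560 × 1.016637 = 186.1015
Market HK$183.20 < fair 186.1015: forward underpriced → reverse cash-and-carry (short the stock, invest proceeds at r, pay the dividends, go long the forward).
Profit at T = |F_mkt − F*| = |183.20 − 186.1015| = HK$2.90 per share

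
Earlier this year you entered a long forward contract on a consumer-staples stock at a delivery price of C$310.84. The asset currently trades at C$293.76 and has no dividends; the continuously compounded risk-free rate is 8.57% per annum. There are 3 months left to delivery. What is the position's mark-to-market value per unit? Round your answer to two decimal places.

Current fair forward for the remaining 3 months: F = S·e^(r·T), r = 0.0857
F = 293.76 · e^(0.0857 × 3/12) = 293.76 × 1.021656 = 300.1217
Value of long forward = (F − K)·e^(−rT) = (300.1217 − 310.84) · e^(−0.0857·3/12)
= -10.7183 × 0.978803 = -10.49

-C$10.49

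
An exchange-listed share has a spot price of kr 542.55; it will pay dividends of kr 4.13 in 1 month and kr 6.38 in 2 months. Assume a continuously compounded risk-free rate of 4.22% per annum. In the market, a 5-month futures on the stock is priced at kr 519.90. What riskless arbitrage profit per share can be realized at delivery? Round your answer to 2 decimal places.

PV(dividends) I = 4.13·e^(−0.0422·1/12) + 6.38·e^(−0.0422·2/12) = 10.4508
Fair futures F* = (S − I)·e^(rT) = (542.55 − 10.4508)·e^0.017583 = 532.0992 × 1.017738 = 541.5376
Market kr 519.90 < fair 541.5376: forward underpriced → reverse cash-and-carry (short the stock, invest proceeds at r, pay the dividends, go long the forward).
Profit at T = |F_mkt − F*| = |519.90 − 541.5376| = kr 21.64 per share

kr 21.64 per share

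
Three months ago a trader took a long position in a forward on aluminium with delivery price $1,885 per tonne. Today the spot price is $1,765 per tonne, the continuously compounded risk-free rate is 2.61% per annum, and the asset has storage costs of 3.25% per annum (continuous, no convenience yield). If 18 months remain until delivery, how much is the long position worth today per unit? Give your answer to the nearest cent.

Current fair forward for the remaining 18 months: F = S·e^((r + u)·T), (r + u) = 0.0261 + 0.0325 = 0.0586
F = 1765 · e^(0.0586 × 18/12) = 1765 × 1.09187893 = 1927.1663
Value of long forward = (F − K)·e^(−rT) = (1927.1663 − 1885) · e^(−0.0261·18/12)
= 42.1663 × 0.96160646 = 40.55

$40.55 per tonne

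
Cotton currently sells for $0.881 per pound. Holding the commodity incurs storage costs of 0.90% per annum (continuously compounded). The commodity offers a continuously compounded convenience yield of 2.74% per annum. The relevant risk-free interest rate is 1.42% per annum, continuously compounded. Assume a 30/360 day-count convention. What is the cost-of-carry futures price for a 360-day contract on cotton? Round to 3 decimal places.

Net carry = r + u − y = 0.0142 + 0.0090 − 0.0274 = -0.0042
F = S·e^((r+u−y)T) = 0.881 · e^(-0.0042 × 360/360) = 0.881 · e^-0.004200
= 0.881 × 0.995809 = $0.877 per pound

$0.877 per pound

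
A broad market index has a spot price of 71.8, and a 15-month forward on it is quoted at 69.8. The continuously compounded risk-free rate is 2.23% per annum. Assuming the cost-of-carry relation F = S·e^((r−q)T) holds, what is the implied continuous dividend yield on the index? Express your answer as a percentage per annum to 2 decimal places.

4.49%

From F = S·e^((r−q)T): (r − q) = ln(F/S)/T
ln(69.8/71.8) = ln(0.972145) = -0.028250
(r − q) = -0.028250 / (15/12) = -0.022600
q = r − ln(F/S)/T = 0.0223 + 0.022600 = 0.044900
q = 4.49%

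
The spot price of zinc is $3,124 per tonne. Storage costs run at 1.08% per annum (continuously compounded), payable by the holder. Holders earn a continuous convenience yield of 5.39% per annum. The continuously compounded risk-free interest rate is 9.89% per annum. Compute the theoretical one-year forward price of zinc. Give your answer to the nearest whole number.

$3,303 per tonne

Net carry = r + u − y = 0.0989 + 0.0108 − 0.0539 = 0.0558
F = S·e^((r+u−y)T) = 3124 · e^(0.0558 × 12/12) = 3124 · e^0.055800
= 3124 × 1.057386 = $3,303 per tonne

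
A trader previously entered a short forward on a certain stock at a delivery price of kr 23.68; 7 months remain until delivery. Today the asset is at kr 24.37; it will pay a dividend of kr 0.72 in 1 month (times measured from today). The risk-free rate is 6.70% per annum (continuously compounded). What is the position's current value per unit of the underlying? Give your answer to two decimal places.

-kr 0.88

PV(remaining dividends) I = 0.72·e^(−0.0670·1/12) = 0.7160
Current forward F = (S − I)·e^(rT) = (24.37 − 0.7160)·e^(0.0670·7/12) = 23.6540 × 1.039857 = 24.5968
Value (long) = (F − K)·e^(−rT) = (24.5968 − 23.68) × 0.961671 = 0.8817
Short position value = −(long value) = -kr 0.88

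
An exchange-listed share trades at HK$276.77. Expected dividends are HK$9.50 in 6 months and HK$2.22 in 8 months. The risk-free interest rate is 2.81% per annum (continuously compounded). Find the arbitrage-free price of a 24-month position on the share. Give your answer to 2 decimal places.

PV(dividends) I = 9.50·e^(−0.0281·6/12) + 2.22·e^(−0.0281·8/12)
I = 9.3675 + 2.1788 = 11.5463
F = (S − I)·e^(rT) = (276.77 − 11.5463) · e^(0.0281·24/12)
= 265.2237 · e^0.056200 = 265.2237 × 1.057809 = HK$280.56

HK$280.56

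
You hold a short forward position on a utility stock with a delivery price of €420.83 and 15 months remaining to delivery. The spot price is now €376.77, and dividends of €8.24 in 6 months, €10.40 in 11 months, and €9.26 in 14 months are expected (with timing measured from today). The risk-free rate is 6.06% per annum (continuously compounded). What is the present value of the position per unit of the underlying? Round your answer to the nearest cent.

PV(remaining dividends) I = 8.24·e^(−0.0606·6/12) + 10.40·e^(−0.0606·11/12) + 9.26·e^(−0.0606·14/12) = 26.4600
Current forward F = (S − I)·e^(rT) = (376.77 − 26.4600)·e^(0.0606·15/12) = 350.3100 × 1.078693 = 377.8769
Value (long) = (F − K)·e^(−rT) = (377.8769 − 420.83) × 0.927048 = -39.8196
Short position value = −(long value) = €39.82

€39.82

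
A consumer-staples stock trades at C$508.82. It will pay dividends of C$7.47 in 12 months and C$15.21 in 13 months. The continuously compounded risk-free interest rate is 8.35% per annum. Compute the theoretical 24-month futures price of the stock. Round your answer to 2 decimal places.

C$576.76

PV(dividends) I = 7.47·e^(−0.0835·12/12) + 15.21·e^(−0.0835·13/12)
I = 6.8716 + 13.8945 = 20.7661
F = (S − I)·e^(rT) = (508.82 − 20.7661) · e^(0.0835·24/12)
= 488.0539 · e^0.167000 = 488.0539 × 1.181754 = C$576.76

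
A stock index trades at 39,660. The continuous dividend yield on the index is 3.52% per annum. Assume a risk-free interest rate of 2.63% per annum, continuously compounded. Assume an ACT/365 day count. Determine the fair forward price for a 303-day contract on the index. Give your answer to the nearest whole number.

39,368

F = S·e^((r − q)T) = 39660 · e^((0.0263 − 0.0352) × 303/365)
= 39660 · e^-0.007388 = 39660 × 0.992639
F = 39,368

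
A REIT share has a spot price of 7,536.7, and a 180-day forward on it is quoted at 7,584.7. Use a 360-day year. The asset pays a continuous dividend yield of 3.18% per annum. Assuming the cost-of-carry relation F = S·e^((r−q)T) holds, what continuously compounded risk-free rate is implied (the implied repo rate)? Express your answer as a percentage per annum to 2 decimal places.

4.45%

From F = S·e^((r−q)T): (r − q) = ln(F/S)/T
ln(7584.7/7536.7) = ln(1.006369) = 0.006349
(r − q) = 0.006349 / (180/360) = 0.012698
r = ln(F/S)/T + q = 0.012698 + 0.0318 = 0.044498
r = 4.45%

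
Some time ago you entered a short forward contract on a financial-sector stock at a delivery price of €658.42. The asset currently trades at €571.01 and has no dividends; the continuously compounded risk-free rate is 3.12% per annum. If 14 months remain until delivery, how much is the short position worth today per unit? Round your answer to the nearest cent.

Current fair forward for the remaining 14 months: F = S·e^(r·T), r = 0.0312
F = 571.01 · e^(0.0312 × 14/12) = 571.01 × 1.037071 = 592.1779
Value of long forward = (F − K)·e^(−rT) = (592.1779 − 658.42) · e^(−0.0312·14/12)
= -66.2421 × 0.964255 = -63.87
Short position value = −(long value) = €63.87

€63.87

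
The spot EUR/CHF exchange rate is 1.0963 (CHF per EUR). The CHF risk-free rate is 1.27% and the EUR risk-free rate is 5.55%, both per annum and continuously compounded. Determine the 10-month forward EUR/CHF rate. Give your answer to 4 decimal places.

1.0579

F = S·e^((r_CHF − r_EUR)T) = 1.0963 · e^((0.0127 − 0.0555) × 10/12)
= 1.0963 · e^-0.035667 = 1.0963 × 0.964962
F = 1.0579 CHF per EUR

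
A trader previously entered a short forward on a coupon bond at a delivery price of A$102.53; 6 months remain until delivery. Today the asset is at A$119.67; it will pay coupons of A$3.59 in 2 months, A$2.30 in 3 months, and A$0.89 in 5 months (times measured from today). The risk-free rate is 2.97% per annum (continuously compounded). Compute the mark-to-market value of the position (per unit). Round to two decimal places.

PV(remaining coupons) I = 3.59·e^(−0.0297·2/12) + 2.30·e^(−0.0297·3/12) + 0.89·e^(−0.0297·5/12) = 6.7343
Current forward F = (S − I)·e^(rT) = (119.67 − 6.7343)·e^(0.0297·6/12) = 112.9357 × 1.014961 = 114.6253
Value (long) = (F − K)·e^(−rT) = (114.6253 − 102.53) × 0.985260 = 11.9170
Short position value = −(long value) = -A$11.92

-A$11.92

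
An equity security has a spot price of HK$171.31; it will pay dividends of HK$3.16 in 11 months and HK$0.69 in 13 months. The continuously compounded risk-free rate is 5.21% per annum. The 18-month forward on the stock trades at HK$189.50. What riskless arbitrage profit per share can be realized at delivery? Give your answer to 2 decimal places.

HK$8.23 per share

PV(dividends) I = 3.16·e^(−0.0521·11/12) + 0.69·e^(−0.0521·13/12) = 3.6648
Fair forward F* = (S − I)·e^(rT) = (171.31 − 3.6648)·e^0.078150 = 167.6452 × 1.081285 = 181.2722
Market HK$189.50 > fair 181.2722: forward overpriced → cash-and-carry (borrow at r, buy the stock and collect the dividends, short the forward).
Profit at T = |F_mkt − F*| = |189.50 − 181.2722| = HK$8.23 per share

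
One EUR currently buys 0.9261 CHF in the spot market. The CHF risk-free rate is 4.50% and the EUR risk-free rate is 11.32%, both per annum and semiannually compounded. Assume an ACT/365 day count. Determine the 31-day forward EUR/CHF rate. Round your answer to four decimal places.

0.9210

By covered interest parity, F = S · (1+r_CHF/2)^(2T) / (1+r_EUR/2)^(2T)
= 0.9261 × 1.003787 / 1.009396 = 0.9261 × 0.994443
F = 0.9210 CHF per EUR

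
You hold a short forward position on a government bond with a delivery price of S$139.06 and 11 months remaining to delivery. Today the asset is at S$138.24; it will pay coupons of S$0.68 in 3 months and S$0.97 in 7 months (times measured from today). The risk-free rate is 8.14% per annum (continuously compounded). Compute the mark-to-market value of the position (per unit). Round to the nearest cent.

-S$7.59

PV(remaining coupons) I = 0.68·e^(−0.0814·3/12) + 0.97·e^(−0.0814·7/12) = 1.5913
Current forward F = (S − I)·e^(rT) = (138.24 − 1.5913)·e^(0.0814·11/12) = 136.6487 × 1.077471 = 147.2350
Value (long) = (F − K)·e^(−rT) = (147.2350 − 139.06) × 0.928099 = 7.5872
Short position value = −(long value) = -S$7.59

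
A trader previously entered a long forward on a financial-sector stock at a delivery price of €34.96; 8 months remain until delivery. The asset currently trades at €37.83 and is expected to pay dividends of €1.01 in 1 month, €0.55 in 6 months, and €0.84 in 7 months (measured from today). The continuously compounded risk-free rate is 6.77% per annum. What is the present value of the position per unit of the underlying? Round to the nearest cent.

PV(remaining dividends) I = 1.01·e^(−0.0677·1/12) + 0.55·e^(−0.0677·6/12) + 0.84·e^(−0.0677·7/12) = 2.3435
Current forward F = (S − I)·e^(rT) = (37.83 − 2.3435)·e^(0.0677·8/12) = 35.4865 × 1.046167 = 37.1248
Value (long) = (F − K)·e^(−rT) = (37.1248 − 34.96) × 0.955870 = 2.0693
Value = €2.07

€2.07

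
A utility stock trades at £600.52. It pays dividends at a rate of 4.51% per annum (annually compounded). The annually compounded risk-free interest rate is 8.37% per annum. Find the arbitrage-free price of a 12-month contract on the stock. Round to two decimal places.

£622.70

F = S · (1+r)^T / (1+q)^T
= 600.52 × 1.083700 / 1.045100 = 600.52 × 1.036934
F = £622.70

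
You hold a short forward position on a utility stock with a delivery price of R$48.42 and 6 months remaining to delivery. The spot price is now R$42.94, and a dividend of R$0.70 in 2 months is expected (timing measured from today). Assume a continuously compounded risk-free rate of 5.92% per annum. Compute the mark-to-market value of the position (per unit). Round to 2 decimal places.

PV(remaining dividends) I = 0.70·e^(−0.0592·2/12) = 0.6931
Current forward F = (S − I)·e^(rT) = (42.94 − 0.6931)·e^(0.0592·6/12) = 42.2469 × 1.030042 = 43.5161
Value (long) = (F − K)·e^(−rT) = (43.5161 − 48.42) × 0.970834 = -4.7609
Short position value = −(long value) = R$4.76

R$4.76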